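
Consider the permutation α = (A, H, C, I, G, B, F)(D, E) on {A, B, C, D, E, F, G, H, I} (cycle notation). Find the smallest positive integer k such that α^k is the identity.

14

The disjoint cycles have lengths 7, 2.
The order of α is the least common multiple of its cycle lengths: lcm(7, 2) = 14.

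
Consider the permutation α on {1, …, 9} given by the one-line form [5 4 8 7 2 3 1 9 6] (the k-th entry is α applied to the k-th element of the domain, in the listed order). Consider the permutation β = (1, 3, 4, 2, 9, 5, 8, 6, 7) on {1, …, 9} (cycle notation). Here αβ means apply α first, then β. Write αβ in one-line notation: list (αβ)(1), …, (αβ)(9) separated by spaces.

(αβ)(x) = β(α(x)). Computing each image: β(α(1)) = β(5) = 8, β(α(2)) = β(4) = 2, β(α(3)) = β(8) = 6, β(α(4)) = β(7) = 1, β(α(5)) = β(2) = 9, β(α(6)) = β(3) = 4, β(α(7)) = β(1) = 3, β(α(8)) = β(9) = 5, β(α(9)) = β(6) = 7.
Hence αβ = [8 2 6 1 9 4 3 5 7].

8 2 6 1 9 4 3 5 7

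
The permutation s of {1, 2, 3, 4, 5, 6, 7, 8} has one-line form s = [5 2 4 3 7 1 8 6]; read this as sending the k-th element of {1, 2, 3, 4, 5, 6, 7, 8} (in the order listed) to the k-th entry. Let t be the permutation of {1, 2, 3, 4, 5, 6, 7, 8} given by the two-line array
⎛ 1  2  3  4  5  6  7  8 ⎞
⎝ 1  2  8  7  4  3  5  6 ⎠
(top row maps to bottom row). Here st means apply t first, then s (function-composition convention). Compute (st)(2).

t(2) = 2, then s(2) = 2; composing gives (st)(2) = 2.

2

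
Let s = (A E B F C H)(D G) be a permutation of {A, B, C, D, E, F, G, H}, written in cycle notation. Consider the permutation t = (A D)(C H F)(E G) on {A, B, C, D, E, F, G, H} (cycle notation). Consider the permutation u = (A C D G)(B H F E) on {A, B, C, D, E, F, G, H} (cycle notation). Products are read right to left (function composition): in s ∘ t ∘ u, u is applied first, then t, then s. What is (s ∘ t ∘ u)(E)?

F

Chase E: u(E) = B; t(B) = B; s(B) = F. Hence (s ∘ t ∘ u)(E) = F.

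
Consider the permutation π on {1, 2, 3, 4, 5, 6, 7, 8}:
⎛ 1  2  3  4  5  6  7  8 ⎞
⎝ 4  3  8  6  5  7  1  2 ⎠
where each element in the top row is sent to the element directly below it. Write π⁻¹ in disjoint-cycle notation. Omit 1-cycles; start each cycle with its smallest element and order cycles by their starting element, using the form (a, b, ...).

The cycle decomposition of π is (1, 4, 6, 7)(2, 3, 8).
Reversing each cycle (and rotating so the smallest element leads) gives π⁻¹ = (1, 7, 6, 4)(2, 8, 3).

(1, 7, 6, 4)(2, 8, 3)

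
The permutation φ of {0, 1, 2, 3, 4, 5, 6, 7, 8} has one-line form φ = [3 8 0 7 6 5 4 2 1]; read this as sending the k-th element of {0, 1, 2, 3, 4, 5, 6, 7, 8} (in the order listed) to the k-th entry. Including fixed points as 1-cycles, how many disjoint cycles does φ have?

The cycle decomposition is (0, 3, 7, 2)(1, 8)(4, 6)(5), which has 4 cycles (counting 1-cycles).

4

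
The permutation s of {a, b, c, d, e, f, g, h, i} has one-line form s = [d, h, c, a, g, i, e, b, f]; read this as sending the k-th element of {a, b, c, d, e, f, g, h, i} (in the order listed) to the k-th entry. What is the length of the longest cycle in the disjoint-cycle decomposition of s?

2

Decomposing into disjoint cycles gives (a d)(b h)(e g)(f i); the longest has length 2.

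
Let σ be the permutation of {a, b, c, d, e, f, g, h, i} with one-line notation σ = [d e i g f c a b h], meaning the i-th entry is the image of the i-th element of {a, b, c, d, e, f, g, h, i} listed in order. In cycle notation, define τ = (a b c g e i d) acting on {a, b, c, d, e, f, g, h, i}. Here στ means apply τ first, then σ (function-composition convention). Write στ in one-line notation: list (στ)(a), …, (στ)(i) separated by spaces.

e i a d h c f b g

(στ)(x) = σ(τ(x)). Computing each image: σ(τ(a)) = σ(b) = e, σ(τ(b)) = σ(c) = i, σ(τ(c)) = σ(g) = a, σ(τ(d)) = σ(a) = d, σ(τ(e)) = σ(i) = h, σ(τ(f)) = σ(f) = c, σ(τ(g)) = σ(e) = f, σ(τ(h)) = σ(h) = b, σ(τ(i)) = σ(d) = g.
Hence στ = [e i a d h c f b g].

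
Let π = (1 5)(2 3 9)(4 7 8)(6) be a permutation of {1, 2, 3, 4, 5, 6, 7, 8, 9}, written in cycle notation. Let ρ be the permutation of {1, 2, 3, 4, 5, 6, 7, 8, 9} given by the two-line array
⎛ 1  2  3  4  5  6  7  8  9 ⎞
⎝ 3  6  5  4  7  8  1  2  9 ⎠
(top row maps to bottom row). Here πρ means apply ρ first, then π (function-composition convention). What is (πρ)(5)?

ρ(5) = 7, then π(7) = 8; composing gives (πρ)(5) = 8.

8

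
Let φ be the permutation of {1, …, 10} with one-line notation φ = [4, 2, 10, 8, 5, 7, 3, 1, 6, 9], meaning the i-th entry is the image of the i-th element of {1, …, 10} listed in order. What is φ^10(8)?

Tracing 8 → 1 → … returns to 8 after 3 steps, so 8 lies in a 3-cycle (1, 4, 8).
Since the cycle has length 3, φ^10 acts on it the same as φ^1 (10 mod 3 = 1).
Advancing 1 step from 8: 8 → 1.

1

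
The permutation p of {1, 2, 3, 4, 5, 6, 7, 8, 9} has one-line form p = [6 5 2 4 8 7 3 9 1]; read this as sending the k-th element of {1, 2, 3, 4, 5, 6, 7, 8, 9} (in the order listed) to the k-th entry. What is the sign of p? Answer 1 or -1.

-1

In disjoint-cycle form the cycle lengths are 8, 1.
A cycle of length ℓ contributes ℓ−1 transpositions, so p is a product of 7 transpositions — odd.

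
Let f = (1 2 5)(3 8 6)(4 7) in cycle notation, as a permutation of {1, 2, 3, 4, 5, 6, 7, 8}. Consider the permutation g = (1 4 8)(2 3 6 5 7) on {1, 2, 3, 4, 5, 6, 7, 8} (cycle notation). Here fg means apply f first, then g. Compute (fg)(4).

2

First apply f: f(4) = 7, then g(7) = 2. Thus (fg)(4) = 2.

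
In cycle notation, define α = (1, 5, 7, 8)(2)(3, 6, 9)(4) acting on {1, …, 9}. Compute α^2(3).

3 lies in the 3-cycle (3, 6, 9).
Stepping 2 places around the cycle: 3 → 6 → 9.

9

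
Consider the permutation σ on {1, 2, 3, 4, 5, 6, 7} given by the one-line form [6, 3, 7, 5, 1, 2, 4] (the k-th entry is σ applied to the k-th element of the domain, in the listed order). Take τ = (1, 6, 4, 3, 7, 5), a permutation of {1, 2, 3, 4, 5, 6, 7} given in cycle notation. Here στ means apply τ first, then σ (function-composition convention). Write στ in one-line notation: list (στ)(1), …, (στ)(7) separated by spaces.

(στ)(x) = σ(τ(x)). Computing each image: σ(τ(1)) = σ(6) = 2, σ(τ(2)) = σ(2) = 3, σ(τ(3)) = σ(7) = 4, σ(τ(4)) = σ(3) = 7, σ(τ(5)) = σ(1) = 6, σ(τ(6)) = σ(4) = 5, σ(τ(7)) = σ(5) = 1.
Hence στ = [2 3 4 7 6 5 1].

2 3 4 7 6 5 1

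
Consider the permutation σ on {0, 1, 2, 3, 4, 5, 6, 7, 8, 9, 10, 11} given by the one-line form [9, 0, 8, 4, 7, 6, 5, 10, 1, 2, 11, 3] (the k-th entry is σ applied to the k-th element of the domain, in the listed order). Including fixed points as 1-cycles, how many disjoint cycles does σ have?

3

The cycle decomposition is (0 9 2 8 1)(3 4 7 10 11)(5 6), which has 3 cycles (counting 1-cycles).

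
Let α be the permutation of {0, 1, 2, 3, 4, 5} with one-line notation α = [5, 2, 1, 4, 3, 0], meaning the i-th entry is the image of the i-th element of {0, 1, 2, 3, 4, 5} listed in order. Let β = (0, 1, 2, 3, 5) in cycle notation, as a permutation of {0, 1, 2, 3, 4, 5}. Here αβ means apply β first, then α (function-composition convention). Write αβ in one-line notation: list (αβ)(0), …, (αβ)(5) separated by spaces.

2 1 4 0 3 5

For each element, apply β then α: 0 → 1 → 2; 1 → 2 → 1; 2 → 3 → 4; 3 → 5 → 0; 4 → 4 → 3; 5 → 0 → 5.
Collecting the images, αβ = [2 1 4 0 3 5].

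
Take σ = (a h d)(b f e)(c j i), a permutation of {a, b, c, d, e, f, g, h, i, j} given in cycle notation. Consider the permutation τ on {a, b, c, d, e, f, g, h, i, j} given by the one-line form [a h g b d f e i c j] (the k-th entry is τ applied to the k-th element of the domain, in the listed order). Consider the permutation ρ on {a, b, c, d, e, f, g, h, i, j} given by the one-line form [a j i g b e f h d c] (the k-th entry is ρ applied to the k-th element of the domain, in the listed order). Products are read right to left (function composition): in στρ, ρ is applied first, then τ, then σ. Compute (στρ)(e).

Chase e: ρ(e) = b; τ(b) = h; σ(h) = d. Hence (στρ)(e) = d.

d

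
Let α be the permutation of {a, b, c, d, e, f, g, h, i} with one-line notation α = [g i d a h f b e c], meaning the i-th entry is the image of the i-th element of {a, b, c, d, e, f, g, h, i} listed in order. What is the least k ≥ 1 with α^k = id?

Writing α as disjoint cycles, the cycle lengths are 6, 2, 1.
The order of α is the least common multiple of its cycle lengths: lcm(6, 2) = 6.

6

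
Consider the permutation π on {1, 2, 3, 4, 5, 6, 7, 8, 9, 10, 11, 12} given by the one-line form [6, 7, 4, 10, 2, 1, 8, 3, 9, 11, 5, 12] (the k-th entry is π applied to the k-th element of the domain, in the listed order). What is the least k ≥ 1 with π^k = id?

Writing π as disjoint cycles, the cycle lengths are 8, 2, 1, 1.
The order is lcm(8, 2) = 8.

8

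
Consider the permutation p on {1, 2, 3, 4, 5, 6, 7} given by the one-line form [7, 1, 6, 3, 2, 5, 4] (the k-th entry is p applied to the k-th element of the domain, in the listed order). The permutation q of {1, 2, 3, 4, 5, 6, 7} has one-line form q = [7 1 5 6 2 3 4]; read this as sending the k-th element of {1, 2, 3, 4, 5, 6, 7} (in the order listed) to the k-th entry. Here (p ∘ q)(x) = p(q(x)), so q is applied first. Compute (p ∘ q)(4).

5

q(4) = 6, then p(6) = 5; composing gives (p ∘ q)(4) = 5.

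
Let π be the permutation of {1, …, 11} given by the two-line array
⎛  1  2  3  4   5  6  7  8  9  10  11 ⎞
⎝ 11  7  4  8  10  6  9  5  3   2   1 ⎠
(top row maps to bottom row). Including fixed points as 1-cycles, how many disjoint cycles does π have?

The cycle decomposition is (1 11)(2 7 9 3 4 8 5 10)(6), which has 3 cycles (counting 1-cycles).

3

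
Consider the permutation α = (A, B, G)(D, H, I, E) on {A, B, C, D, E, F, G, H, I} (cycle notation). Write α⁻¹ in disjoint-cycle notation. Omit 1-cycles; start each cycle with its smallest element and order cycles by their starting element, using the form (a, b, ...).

Inverting a permutation written in cycle notation just reverses the order within every cycle.
Reversing each cycle of α and rotating so the smallest element leads gives (A, G, B)(D, E, I, H).

(A, G, B)(D, E, I, H)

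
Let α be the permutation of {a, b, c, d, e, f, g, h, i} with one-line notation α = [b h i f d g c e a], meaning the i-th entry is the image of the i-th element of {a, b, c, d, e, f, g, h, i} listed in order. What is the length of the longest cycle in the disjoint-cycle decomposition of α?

Decomposing into disjoint cycles gives (a, b, h, e, d, f, g, c, i); the longest has length 9.

9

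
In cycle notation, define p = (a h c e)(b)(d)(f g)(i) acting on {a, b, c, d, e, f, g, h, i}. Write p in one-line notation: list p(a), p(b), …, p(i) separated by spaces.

h b e d a g f c i

Each element maps to the next entry in its cycle (wrapping to the front): a↦h, b↦b, c↦e, d↦d, e↦a, f↦g, g↦f, h↦c, i↦i.
Listing these in domain order gives h b e d a g f c i.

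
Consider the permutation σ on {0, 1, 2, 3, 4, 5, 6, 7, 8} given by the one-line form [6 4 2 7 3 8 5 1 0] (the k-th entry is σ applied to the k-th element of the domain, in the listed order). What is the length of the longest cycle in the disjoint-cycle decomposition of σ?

4

Decomposing into disjoint cycles gives (0 6 5 8)(1 4 3 7); the longest has length 4.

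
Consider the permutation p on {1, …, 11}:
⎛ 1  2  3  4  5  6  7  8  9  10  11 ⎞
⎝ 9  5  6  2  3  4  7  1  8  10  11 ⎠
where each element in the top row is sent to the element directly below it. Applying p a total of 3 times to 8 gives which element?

8

Tracing 8 → 1 → … returns to 8 after 3 steps, so 8 lies in a 3-cycle (1 9 8).
Since the cycle has length 3, p^3 acts on it the same as p^0 (3 mod 3 = 0).
So p^3(8) = 8.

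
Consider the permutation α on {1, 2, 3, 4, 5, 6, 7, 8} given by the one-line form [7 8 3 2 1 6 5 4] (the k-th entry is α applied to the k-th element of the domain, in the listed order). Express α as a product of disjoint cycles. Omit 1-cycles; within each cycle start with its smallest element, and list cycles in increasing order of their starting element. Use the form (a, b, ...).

Iterating α from 1 gives 1 → 7 → 5 → 1; that is the 3-cycle (1, 7, 5).
Repeating from the next unused element and collecting all non-trivial cycles gives (1, 7, 5)(2, 8, 4).

(1, 7, 5)(2, 8, 4)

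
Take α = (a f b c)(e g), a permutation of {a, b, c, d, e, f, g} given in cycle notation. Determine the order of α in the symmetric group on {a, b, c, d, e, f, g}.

4

The cycle type of α is (4, 2, 1).
The order is lcm(4, 2) = 4.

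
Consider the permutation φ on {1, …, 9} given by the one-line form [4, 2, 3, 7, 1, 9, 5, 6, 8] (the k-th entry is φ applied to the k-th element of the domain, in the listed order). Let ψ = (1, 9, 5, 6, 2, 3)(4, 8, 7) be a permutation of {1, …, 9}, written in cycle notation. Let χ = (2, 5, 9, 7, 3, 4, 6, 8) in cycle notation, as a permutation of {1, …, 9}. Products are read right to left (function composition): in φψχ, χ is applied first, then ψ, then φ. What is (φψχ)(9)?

Apply the permutations in order: χ(9) = 7, then ψ(7) = 4, then φ(4) = 7. So (φψχ)(9) = 7.

7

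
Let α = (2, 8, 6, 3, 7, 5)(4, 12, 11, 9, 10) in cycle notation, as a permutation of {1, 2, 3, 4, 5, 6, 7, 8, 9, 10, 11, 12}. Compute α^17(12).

12 lies in the 5-cycle (4, 12, 11, 9, 10).
On a 5-cycle, α^5 is the identity, so α^17 = α^2 there (17 ≡ 2 mod 5).
Stepping 2 places around the cycle: 12 → 11 → 9.

9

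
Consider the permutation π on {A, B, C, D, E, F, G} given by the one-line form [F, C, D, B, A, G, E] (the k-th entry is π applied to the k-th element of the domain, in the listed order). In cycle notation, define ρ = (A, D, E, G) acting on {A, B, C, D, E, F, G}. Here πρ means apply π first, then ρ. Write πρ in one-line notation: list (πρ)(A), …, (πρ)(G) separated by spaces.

F C E B D A G

(πρ)(x) = ρ(π(x)). Computing each image: ρ(π(A)) = ρ(F) = F, ρ(π(B)) = ρ(C) = C, ρ(π(C)) = ρ(D) = E, ρ(π(D)) = ρ(B) = B, ρ(π(E)) = ρ(A) = D, ρ(π(F)) = ρ(G) = A, ρ(π(G)) = ρ(E) = G.
Hence πρ = [F C E B D A G].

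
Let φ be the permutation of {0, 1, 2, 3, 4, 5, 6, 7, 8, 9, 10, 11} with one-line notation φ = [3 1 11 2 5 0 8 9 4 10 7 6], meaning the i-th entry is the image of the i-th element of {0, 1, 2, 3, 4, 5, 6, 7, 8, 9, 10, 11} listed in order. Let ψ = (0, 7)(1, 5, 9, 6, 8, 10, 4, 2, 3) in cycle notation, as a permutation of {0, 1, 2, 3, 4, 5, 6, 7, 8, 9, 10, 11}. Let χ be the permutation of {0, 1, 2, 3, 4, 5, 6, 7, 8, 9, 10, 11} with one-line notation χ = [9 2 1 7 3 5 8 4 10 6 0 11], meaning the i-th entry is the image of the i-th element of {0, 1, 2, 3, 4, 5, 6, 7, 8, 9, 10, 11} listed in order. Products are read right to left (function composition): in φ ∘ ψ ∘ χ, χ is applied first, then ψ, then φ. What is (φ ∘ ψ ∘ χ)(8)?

Chase 8: χ(8) = 10; ψ(10) = 4; φ(4) = 5. Hence (φ ∘ ψ ∘ χ)(8) = 5.

5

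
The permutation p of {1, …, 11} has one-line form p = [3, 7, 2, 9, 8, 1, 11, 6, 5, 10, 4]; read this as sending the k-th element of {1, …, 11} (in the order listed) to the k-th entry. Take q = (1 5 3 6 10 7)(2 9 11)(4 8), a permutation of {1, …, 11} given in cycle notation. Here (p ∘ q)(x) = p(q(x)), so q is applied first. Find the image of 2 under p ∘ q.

5

(p ∘ q)(2) = p(q(2)). q(2) = 9, then p(9) = 5. So (p ∘ q)(2) = 5.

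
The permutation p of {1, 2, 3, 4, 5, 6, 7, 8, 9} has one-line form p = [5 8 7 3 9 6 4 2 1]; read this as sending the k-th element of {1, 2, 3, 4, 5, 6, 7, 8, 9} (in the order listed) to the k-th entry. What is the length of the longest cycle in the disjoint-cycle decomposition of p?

3

Decomposing into disjoint cycles gives (1, 5, 9)(2, 8)(3, 7, 4); the longest has length 3.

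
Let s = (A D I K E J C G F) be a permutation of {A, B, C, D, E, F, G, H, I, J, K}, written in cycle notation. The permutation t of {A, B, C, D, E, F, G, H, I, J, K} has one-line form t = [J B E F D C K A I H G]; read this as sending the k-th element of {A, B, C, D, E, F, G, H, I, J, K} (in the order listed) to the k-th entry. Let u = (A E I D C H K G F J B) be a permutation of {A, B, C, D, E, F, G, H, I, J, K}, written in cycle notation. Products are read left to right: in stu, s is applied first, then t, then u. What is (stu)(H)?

(stu)(H) = u(t(s(H))). s(H) = H, then t(H) = A, then u(A) = E, so the result is E.

E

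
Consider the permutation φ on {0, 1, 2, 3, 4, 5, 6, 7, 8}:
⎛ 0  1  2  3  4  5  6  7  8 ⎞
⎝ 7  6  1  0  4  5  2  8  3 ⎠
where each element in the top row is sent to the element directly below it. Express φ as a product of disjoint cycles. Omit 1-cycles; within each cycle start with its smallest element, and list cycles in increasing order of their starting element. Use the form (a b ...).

Start at 0 and follow images: 0 → 7 → 8 → 3 → 0, giving the cycle (0 7 8 3).
Repeating from the next unused element and collecting all non-trivial cycles gives (0 7 8 3)(1 6 2).

(0 7 8 3)(1 6 2)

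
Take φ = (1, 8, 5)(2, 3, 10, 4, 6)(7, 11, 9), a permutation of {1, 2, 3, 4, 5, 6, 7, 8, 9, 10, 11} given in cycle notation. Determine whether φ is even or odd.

even

The cycle lengths are 5, 3, 3.
A cycle is odd iff its length is even; φ has 0 even-length cycles, so sgn(φ) = (−1)^0 and φ is even.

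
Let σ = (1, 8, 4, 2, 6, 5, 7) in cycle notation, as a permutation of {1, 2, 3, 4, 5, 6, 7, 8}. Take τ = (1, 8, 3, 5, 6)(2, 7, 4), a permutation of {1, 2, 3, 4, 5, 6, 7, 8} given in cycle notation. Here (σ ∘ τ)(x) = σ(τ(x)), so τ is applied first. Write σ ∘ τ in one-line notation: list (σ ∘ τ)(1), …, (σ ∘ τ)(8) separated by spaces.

For each element, apply τ then σ: 1 → 8 → 4; 2 → 7 → 1; 3 → 5 → 7; 4 → 2 → 6; 5 → 6 → 5; 6 → 1 → 8; 7 → 4 → 2; 8 → 3 → 3.
So σ ∘ τ in one-line form is 4 1 7 6 5 8 2 3.

4 1 7 6 5 8 2 3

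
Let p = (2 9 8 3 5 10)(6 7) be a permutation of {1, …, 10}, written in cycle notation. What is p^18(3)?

3 lies in the 6-cycle (2 9 8 3 5 10).
Powers repeat with period 6 on this cycle, and 18 mod 6 = 0, so p^18(3) = p^0(3).
So p^18(3) = 3.

3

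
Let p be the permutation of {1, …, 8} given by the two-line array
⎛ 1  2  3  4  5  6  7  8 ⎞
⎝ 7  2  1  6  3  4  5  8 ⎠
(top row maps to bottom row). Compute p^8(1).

1

Tracing 1 → 7 → … returns to 1 after 4 steps, so 1 lies in a 4-cycle (1 7 5 3).
Since the cycle has length 4, p^8 acts on it the same as p^0 (8 mod 4 = 0).
So p^8(1) = 1.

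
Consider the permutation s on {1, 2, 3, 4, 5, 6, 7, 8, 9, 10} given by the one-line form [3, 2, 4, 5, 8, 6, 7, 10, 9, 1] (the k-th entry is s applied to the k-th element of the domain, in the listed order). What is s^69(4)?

Tracing 4 → 5 → … returns to 4 after 6 steps, so 4 lies in a 6-cycle (1 3 4 5 8 10).
Powers repeat with period 6 on this cycle, and 69 mod 6 = 3, so s^69(4) = s^3(4).
Stepping 3 places around the cycle: 4 → 5 → 8 → 10.

10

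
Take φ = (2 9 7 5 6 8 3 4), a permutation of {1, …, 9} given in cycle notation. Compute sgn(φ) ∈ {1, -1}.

The cycle lengths are 8, 1.
A cycle of length ℓ contributes ℓ−1 transpositions, so φ is a product of 7 transpositions — odd.

-1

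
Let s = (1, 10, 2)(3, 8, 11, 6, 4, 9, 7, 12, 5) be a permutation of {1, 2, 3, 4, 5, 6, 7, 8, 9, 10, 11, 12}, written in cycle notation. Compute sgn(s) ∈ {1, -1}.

The cycle lengths are 9, 3.
A cycle of length ℓ contributes ℓ−1 transpositions, so s is a product of 8 + 2 = 10 transpositions — even.

1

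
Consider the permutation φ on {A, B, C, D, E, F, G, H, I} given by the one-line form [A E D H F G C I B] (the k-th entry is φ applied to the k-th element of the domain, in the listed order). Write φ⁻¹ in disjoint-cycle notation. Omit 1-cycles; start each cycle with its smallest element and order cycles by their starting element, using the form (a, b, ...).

(B, I, H, D, C, G, F, E)

The cycle decomposition of φ is (B, E, F, G, C, D, H, I).
The inverse reverses every cycle; in canonical form, φ⁻¹ = (B, I, H, D, C, G, F, E).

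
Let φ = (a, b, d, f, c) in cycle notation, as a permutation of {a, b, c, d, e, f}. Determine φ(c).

a

Within (a, b, d, f, c), c ↦ a.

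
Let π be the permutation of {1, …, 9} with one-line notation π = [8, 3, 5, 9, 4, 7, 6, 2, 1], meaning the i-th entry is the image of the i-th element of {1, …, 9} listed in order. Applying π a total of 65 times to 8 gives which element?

3

Tracing 8 → 2 → … returns to 8 after 7 steps, so 8 lies in a 7-cycle (1, 8, 2, 3, 5, 4, 9).
Since the cycle has length 7, π^65 acts on it the same as π^2 (65 mod 7 = 2).
Advancing 2 steps from 8: 8 → 2 → 3.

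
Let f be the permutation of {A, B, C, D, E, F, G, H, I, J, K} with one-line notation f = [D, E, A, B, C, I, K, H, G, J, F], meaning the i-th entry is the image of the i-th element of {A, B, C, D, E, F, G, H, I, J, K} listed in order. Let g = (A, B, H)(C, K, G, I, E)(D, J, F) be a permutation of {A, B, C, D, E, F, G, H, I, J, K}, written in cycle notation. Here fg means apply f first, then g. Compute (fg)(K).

First apply f: f(K) = F, then g(F) = D. Thus (fg)(K) = D.

D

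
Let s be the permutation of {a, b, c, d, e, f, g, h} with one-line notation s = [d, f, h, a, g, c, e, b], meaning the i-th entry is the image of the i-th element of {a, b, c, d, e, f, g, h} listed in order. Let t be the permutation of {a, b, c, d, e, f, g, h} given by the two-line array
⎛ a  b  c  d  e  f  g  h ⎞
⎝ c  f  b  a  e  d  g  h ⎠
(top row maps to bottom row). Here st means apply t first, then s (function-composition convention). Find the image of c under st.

f

First apply t: t(c) = b, then s(b) = f. Thus (st)(c) = f.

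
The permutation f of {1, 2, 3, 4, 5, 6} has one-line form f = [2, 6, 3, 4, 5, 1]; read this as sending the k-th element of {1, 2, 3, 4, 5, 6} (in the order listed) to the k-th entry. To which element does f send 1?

2

1 is element number 1 of the domain, and entry number 1 of the one-line form is 2, so f(1) = 2.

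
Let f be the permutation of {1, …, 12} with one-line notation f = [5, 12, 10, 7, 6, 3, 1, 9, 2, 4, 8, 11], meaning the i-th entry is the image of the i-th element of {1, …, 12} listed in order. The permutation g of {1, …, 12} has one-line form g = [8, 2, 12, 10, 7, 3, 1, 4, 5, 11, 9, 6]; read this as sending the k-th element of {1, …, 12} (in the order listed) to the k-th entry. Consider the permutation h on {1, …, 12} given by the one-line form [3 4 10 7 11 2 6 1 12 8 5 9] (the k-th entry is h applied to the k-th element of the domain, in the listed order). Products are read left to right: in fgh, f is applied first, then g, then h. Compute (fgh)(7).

Chase 7: f(7) = 1; g(1) = 8; h(8) = 1. Hence (fgh)(7) = 1.

1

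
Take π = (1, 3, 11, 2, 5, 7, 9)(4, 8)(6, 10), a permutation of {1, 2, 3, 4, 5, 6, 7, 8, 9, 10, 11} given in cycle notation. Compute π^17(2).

2 lies in the 7-cycle (1, 3, 11, 2, 5, 7, 9).
Since the cycle has length 7, π^17 acts on it the same as π^3 (17 mod 7 = 3).
Advancing 3 steps from 2: 2 → 5 → 7 → 9.

9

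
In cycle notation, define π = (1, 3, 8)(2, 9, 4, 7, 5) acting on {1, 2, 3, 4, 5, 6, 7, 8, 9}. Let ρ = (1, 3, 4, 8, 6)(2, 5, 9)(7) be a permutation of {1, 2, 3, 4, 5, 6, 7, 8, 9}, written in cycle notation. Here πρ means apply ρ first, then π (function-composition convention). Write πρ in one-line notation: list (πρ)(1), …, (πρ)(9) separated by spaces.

For each element, apply ρ then π: 1 → 3 → 8; 2 → 5 → 2; 3 → 4 → 7; 4 → 8 → 1; 5 → 9 → 4; 6 → 1 → 3; 7 → 7 → 5; 8 → 6 → 6; 9 → 2 → 9.
So πρ in one-line form is 8 2 7 1 4 3 5 6 9.

8 2 7 1 4 3 5 6 9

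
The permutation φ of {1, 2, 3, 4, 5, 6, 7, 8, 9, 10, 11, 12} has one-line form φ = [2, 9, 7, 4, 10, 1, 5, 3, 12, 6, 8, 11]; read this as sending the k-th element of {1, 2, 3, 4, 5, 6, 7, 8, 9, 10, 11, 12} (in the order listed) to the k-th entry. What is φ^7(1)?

Tracing 1 → 2 → … returns to 1 after 11 steps, so 1 lies in an 11-cycle (1 2 9 12 11 8 3 7 5 10 6).
Advancing 7 steps from 1: 1 → 2 → 9 → 12 → 11 → 8 → 3 → 7.

7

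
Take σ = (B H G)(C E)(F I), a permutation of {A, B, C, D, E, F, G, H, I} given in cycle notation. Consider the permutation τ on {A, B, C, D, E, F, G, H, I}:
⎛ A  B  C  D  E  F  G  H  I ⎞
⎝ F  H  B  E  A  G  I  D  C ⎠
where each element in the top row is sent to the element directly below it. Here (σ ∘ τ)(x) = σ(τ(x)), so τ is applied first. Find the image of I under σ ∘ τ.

E

First apply τ: τ(I) = C, then σ(C) = E. Thus (σ ∘ τ)(I) = E.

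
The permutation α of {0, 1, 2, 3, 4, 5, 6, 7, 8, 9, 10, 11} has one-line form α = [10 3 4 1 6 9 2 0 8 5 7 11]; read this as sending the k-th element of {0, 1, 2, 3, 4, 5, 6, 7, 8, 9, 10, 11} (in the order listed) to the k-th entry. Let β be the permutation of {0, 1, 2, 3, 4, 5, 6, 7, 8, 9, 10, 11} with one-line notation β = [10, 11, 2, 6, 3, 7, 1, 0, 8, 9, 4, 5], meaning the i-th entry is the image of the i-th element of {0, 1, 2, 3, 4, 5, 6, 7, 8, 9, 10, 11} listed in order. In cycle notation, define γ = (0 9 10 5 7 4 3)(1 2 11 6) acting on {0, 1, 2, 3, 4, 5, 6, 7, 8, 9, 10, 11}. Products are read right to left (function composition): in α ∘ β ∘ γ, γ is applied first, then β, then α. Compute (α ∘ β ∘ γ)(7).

Apply the permutations in order: γ(7) = 4, then β(4) = 3, then α(3) = 1. So (α ∘ β ∘ γ)(7) = 1.

1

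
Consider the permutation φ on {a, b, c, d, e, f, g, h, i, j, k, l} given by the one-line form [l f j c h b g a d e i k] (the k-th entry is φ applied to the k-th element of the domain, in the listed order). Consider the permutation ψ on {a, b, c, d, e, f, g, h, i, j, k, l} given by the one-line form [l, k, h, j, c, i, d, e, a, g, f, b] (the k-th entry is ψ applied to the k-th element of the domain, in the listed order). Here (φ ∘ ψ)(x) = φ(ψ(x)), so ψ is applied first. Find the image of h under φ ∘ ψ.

h

(φ ∘ ψ)(h) = φ(ψ(h)). ψ(h) = e, then φ(e) = h. So (φ ∘ ψ)(h) = h.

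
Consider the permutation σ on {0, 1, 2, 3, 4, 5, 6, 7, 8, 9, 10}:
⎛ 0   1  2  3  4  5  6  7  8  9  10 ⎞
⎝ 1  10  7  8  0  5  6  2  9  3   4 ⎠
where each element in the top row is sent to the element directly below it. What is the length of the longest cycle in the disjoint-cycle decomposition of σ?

4

Decomposing into disjoint cycles gives (0 1 10 4)(2 7)(3 8 9); the longest has length 4.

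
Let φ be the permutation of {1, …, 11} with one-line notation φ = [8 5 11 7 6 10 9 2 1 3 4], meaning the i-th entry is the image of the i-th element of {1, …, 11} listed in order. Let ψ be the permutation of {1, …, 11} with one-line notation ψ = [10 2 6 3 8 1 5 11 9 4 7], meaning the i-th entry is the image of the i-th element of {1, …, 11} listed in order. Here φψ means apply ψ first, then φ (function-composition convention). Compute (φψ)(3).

10

ψ(3) = 6, then φ(6) = 10; composing gives (φψ)(3) = 10.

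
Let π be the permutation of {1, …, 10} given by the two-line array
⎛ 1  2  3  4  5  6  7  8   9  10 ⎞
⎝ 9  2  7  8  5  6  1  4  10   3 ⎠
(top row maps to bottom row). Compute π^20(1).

1

Tracing 1 → 9 → … returns to 1 after 5 steps, so 1 lies in a 5-cycle (1, 9, 10, 3, 7).
Powers repeat with period 5 on this cycle, and 20 mod 5 = 0, so π^20(1) = π^0(1).
So π^20(1) = 1.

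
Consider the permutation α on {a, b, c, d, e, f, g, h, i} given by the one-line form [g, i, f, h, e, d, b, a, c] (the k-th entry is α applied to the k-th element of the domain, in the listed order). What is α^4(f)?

Tracing f → d → … returns to f after 8 steps, so f lies in an 8-cycle (a g b i c f d h).
Stepping 4 places around the cycle: f → d → h → a → g.

g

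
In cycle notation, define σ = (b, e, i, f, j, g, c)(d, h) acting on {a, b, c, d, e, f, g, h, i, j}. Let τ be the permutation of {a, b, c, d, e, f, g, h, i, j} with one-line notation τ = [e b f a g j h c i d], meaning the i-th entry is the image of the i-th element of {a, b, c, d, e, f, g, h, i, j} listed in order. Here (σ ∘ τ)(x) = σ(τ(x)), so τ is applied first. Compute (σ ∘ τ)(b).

e

τ(b) = b, then σ(b) = e; composing gives (σ ∘ τ)(b) = e.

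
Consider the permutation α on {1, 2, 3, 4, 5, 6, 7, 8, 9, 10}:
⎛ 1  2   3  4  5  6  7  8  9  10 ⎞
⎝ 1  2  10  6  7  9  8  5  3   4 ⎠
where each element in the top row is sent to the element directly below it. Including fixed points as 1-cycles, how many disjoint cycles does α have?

The cycle decomposition is (1)(2)(3, 10, 4, 6, 9)(5, 7, 8), which has 4 cycles (counting 1-cycles).

4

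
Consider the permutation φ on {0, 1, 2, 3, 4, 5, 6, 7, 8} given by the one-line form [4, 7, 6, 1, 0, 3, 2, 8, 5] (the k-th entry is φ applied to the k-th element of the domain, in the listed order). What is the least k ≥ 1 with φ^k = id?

Writing φ as disjoint cycles, the cycle lengths are 5, 2, 2.
The order of φ is the least common multiple of its cycle lengths: lcm(5, 2, 2) = 10.

10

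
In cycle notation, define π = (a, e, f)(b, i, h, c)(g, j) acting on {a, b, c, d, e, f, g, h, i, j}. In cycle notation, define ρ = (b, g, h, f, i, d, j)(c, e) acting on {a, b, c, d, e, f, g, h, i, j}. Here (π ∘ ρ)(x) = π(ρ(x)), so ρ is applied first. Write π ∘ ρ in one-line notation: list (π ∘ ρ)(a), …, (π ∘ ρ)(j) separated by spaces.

(π ∘ ρ)(x) = π(ρ(x)). Computing each image: π(ρ(a)) = π(a) = e, π(ρ(b)) = π(g) = j, π(ρ(c)) = π(e) = f, π(ρ(d)) = π(j) = g, π(ρ(e)) = π(c) = b, π(ρ(f)) = π(i) = h, π(ρ(g)) = π(h) = c, π(ρ(h)) = π(f) = a, π(ρ(i)) = π(d) = d, π(ρ(j)) = π(b) = i.
Hence π ∘ ρ = [e j f g b h c a d i].

e j f g b h c a d i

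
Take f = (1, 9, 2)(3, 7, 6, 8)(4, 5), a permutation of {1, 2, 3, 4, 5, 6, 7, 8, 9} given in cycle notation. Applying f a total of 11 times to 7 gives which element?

3

7 lies in the 4-cycle (3, 7, 6, 8).
On a 4-cycle, f^4 is the identity, so f^11 = f^3 there (11 ≡ 3 mod 4).
Advancing 3 steps from 7: 7 → 6 → 8 → 3.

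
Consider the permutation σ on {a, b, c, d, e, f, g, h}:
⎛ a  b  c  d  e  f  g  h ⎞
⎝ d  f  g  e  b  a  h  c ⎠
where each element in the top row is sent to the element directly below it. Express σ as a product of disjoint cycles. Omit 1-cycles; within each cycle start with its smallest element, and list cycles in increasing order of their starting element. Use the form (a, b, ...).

(a, d, e, b, f)(c, g, h)

Iterating σ from a gives a → d → e → b → f → a; that is the 5-cycle (a, d, e, b, f).
Repeating from the next unused element and collecting all non-trivial cycles gives (a, d, e, b, f)(c, g, h).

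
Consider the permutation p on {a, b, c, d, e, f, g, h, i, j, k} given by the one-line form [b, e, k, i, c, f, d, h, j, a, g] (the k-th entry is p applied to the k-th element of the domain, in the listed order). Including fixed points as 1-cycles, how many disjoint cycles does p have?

The cycle decomposition is (a, b, e, c, k, g, d, i, j)(f)(h), which has 3 cycles (counting 1-cycles).

3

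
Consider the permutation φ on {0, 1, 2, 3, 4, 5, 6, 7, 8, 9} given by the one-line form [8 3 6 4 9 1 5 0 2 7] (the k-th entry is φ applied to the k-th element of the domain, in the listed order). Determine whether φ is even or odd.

In disjoint-cycle form the cycle lengths are 10.
A cycle of length ℓ contributes ℓ−1 transpositions, so φ is a product of 9 transpositions — odd.

odd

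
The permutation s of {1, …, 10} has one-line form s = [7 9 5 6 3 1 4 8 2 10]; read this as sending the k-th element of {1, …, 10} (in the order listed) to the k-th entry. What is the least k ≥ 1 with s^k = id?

4

The disjoint-cycle form of s has cycle lengths 4, 2, 2, 1, 1.
The order is lcm(4, 2, 2) = 4.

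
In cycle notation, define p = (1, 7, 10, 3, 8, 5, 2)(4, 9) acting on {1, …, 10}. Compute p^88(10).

2

10 lies in the 7-cycle (1, 7, 10, 3, 8, 5, 2).
Since the cycle has length 7, p^88 acts on it the same as p^4 (88 mod 7 = 4).
Stepping 4 places around the cycle: 10 → 3 → 8 → 5 → 2.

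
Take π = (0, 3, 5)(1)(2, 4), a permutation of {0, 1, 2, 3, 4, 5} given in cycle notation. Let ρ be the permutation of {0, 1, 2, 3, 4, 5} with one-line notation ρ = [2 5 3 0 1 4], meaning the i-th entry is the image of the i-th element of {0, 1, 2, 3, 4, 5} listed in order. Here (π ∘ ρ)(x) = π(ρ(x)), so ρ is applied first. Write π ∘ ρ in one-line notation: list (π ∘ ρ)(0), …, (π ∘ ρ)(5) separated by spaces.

4 0 5 3 1 2

For each element, apply ρ then π: 0 → 2 → 4; 1 → 5 → 0; 2 → 3 → 5; 3 → 0 → 3; 4 → 1 → 1; 5 → 4 → 2.
So π ∘ ρ in one-line form is 4 0 5 3 1 2.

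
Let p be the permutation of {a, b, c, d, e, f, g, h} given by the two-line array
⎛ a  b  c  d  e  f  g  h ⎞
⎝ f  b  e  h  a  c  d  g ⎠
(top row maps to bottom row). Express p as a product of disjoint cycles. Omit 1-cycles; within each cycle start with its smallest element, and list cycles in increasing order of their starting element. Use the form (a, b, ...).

(a, f, c, e)(d, h, g)

Start at a and follow images: a → f → c → e → a, giving the cycle (a, f, c, e).
Repeating from the next unused element and collecting all non-trivial cycles gives (a, f, c, e)(d, h, g).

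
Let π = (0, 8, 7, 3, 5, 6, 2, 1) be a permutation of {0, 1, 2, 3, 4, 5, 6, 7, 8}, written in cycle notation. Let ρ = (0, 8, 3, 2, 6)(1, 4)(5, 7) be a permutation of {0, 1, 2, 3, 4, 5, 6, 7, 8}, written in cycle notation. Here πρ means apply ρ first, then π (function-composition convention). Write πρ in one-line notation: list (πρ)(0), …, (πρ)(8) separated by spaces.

Chase each element through ρ then π: 0 → 8 → 7; 1 → 4 → 4; 2 → 6 → 2; 3 → 2 → 1; 4 → 1 → 0; 5 → 7 → 3; 6 → 0 → 8; 7 → 5 → 6; 8 → 3 → 5.
So πρ in one-line form is 7 4 2 1 0 3 8 6 5.

7 4 2 1 0 3 8 6 5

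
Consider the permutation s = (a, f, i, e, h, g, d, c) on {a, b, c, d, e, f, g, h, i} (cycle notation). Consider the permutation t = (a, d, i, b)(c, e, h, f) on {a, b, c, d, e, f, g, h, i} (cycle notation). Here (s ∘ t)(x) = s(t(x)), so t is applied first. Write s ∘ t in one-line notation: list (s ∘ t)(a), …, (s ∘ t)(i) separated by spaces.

c f h e g a d i b

For each element, apply t then s: a → d → c; b → a → f; c → e → h; d → i → e; e → h → g; f → c → a; g → g → d; h → f → i; i → b → b.
Collecting the images, s ∘ t = [c f h e g a d i b].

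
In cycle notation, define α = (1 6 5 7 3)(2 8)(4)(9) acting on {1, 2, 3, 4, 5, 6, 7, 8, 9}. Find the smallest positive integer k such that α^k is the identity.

10

The disjoint cycles have lengths 5, 2, 1, 1.
Since disjoint cycles commute, ord(α) = lcm(5, 2) = 10.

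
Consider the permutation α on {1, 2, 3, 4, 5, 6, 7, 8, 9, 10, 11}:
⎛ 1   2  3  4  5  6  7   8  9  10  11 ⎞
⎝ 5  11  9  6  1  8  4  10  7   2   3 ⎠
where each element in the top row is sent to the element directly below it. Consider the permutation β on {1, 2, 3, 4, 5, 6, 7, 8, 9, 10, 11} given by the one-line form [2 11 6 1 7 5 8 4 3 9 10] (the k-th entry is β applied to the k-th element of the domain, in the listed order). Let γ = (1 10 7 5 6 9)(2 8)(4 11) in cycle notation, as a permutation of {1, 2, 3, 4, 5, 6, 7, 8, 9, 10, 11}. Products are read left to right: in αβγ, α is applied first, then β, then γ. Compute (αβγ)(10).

Apply the permutations in order: α(10) = 2, then β(2) = 11, then γ(11) = 4. So (αβγ)(10) = 4.

4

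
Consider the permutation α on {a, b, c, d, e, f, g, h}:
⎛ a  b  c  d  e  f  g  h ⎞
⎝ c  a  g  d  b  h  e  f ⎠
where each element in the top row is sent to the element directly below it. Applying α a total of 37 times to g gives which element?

Tracing g → e → … returns to g after 5 steps, so g lies in a 5-cycle (a, c, g, e, b).
Powers repeat with period 5 on this cycle, and 37 mod 5 = 2, so α^37(g) = α^2(g).
Advancing 2 steps from g: g → e → b.

b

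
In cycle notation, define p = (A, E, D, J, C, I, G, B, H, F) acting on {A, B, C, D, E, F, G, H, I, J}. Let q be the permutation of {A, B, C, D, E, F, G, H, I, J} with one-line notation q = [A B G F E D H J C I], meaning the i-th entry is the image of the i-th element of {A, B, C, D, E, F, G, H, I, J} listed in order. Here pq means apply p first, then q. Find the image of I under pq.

p(I) = G, then q(G) = H; composing gives (pq)(I) = H.

H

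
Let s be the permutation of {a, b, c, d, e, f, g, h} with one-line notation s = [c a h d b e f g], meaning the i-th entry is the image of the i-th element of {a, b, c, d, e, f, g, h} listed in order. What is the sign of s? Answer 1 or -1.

In disjoint-cycle form the cycle lengths are 7, 1.
A cycle is odd iff its length is even; s has 0 even-length cycles, so sgn(s) = (−1)^0 and s is even.

1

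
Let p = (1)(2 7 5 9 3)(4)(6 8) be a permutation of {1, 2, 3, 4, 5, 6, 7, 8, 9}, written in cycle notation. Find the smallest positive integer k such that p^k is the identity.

10

The disjoint cycles have lengths 5, 2, 1, 1.
The order is lcm(5, 2) = 10.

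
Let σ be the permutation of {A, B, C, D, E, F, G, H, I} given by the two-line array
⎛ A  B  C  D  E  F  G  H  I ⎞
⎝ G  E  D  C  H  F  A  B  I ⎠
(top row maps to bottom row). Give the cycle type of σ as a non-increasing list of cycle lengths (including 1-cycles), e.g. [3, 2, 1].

The disjoint cycles are (A G)(B E H)(C D)(F)(I), with lengths 3, 2, 2, 1, 1 in non-increasing order.

[3, 2, 2, 1, 1]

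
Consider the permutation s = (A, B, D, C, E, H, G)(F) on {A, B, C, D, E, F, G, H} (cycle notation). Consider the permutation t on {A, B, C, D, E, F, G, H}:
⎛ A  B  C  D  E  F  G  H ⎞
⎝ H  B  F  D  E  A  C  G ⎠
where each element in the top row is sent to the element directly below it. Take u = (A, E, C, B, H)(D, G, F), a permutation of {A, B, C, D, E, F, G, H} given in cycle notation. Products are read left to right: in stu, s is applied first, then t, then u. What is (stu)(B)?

G

Apply the permutations in order: s(B) = D, then t(D) = D, then u(D) = G. So (stu)(B) = G.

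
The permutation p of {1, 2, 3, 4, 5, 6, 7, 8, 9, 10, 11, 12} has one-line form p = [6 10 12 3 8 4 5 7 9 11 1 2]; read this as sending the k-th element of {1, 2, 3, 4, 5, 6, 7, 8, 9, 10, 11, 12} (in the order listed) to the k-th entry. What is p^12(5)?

Tracing 5 → 8 → … returns to 5 after 3 steps, so 5 lies in a 3-cycle (5, 8, 7).
Since the cycle has length 3, p^12 acts on it the same as p^0 (12 mod 3 = 0).
So p^12(5) = 5.

5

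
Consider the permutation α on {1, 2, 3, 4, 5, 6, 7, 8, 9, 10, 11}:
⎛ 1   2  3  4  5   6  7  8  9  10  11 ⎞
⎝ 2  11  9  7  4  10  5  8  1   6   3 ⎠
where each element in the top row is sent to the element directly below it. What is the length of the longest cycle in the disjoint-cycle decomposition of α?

Decomposing into disjoint cycles gives (1 2 11 3 9)(4 7 5)(6 10); the longest has length 5.

5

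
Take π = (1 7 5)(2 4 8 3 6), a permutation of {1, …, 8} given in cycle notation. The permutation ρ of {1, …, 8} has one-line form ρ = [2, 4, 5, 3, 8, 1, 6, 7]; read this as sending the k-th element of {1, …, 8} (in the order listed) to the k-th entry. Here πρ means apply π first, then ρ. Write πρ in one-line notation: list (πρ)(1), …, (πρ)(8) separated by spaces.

6 3 1 7 2 4 8 5

For each element, apply π then ρ: 1 → 7 → 6; 2 → 4 → 3; 3 → 6 → 1; 4 → 8 → 7; 5 → 1 → 2; 6 → 2 → 4; 7 → 5 → 8; 8 → 3 → 5.
Collecting the images, πρ = [6 3 1 7 2 4 8 5].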